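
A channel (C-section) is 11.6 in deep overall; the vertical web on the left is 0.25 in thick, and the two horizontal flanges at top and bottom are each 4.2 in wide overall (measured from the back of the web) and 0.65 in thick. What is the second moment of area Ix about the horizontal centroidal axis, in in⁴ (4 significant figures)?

Decompose the section into non-overlapping parts with the origin at the bottom-left of its bounding rectangle.
Web: 0.25 × 11.6, A = 2.9 in², y = 5.8 in, Ī = 32.5187 in⁴.
Top flange (beyond web): 3.95 × 0.65, A = 2.5675 in², y = 11.275 in, Ī = 0.0903974 in⁴.
Bottom flange (beyond web): 3.95 × 0.65, A = 2.5675 in², y = 0.325 in, Ī = 0.0903974 in⁴.
By symmetry the centroid is at mid-height, ȳ = 5.8 in.
Transfer each piece to the horizontal centroidal axis using Ī + A·d² with d = y − 5.8:
  web: d = 0 in → contributes +32.5187 in⁴
  top flange (beyond web): d = 5.475 in → contributes +77.0528 in⁴
  bottom flange (beyond web): d = -5.475 in → contributes +77.0528 in⁴
Total I = 186.624 in⁴.

Ix ≈ 186.6 in⁴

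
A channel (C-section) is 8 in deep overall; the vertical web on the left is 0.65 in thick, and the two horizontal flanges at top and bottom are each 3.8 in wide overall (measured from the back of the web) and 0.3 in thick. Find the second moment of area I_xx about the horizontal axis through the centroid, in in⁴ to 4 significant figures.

I_xx ≈ 55.76 in⁴

Split into non-overlapping primitives; take the origin at the lower-left of the bounding box.
Web: 0.65 × 8, A = 5.2 in², y = 4 in, Ī = 27.7333 in⁴.
Top flange (beyond web): 3.15 × 0.3, A = 0.945 in², y = 7.85 in, Ī = 0.0070875 in⁴.
Bottom flange (beyond web): 3.15 × 0.3, A = 0.945 in², y = 0.15 in, Ī = 0.0070875 in⁴.
By symmetry the centroid is at mid-height, ȳ = 4 in.
Transfer each piece to the horizontal axis through the centroid using Ī + A·d² with d = y − 4:
  web: d = 0 in → contributes +27.7333 in⁴
  top flange (beyond web): d = 3.85 in → contributes +14.0144 in⁴
  bottom flange (beyond web): d = -3.85 in → contributes +14.0144 in⁴
Total I = 55.762 in⁴.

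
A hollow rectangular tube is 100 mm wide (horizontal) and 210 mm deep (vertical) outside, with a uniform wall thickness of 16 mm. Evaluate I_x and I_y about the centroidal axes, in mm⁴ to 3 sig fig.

I_x ≈ 4.52 × 10⁷ mm⁴, I_y ≈ 1.28 × 10⁷ mm⁴

Decompose the section into non-overlapping parts with the origin at the bottom-left of its bounding rectangle.
Outer rectangle: 100 × 210, A = 21 000 mm², y = 105 mm, Ī = 77 175 000 mm⁴.
Inner void (subtracted): 68 × 178, A = 12 104 mm², y = 105 mm, Ī = 31 958 595 mm⁴.
By symmetry the centroid is at mid-height, ȳ = 105 mm.
All pieces are centred on the centroidal x-axis, so I = ΣĪ (holes subtracted) = 45 216 405 mm⁴.
Repeating about the centroidal y-axis gives I_y = 12 835 925 mm⁴.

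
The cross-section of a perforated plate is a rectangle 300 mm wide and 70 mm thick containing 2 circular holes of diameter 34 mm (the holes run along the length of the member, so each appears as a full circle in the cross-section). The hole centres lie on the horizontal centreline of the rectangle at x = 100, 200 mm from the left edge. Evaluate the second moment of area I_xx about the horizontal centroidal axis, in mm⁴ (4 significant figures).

I_xx ≈ 8.444 × 10⁶ mm⁴

Decompose the section into non-overlapping parts with the origin at the bottom-left of its bounding rectangle.
Plate: 300 × 70, A = 21 000 mm², y = 35 mm, Ī = 8 575 000 mm⁴.
Hole 1 (subtracted): ⌀34, A = 907.92 mm², y = 35 mm, Ī = 65597.2 mm⁴.
Hole 2 (subtracted): ⌀34, A = 907.92 mm², y = 35 mm, Ī = 65597.2 mm⁴.
By symmetry the centroid is at mid-height, ȳ = 35 mm.
All pieces are centred on the horizontal centroidal axis, so I = ΣĪ (holes subtracted) = 8 443 806 mm⁴.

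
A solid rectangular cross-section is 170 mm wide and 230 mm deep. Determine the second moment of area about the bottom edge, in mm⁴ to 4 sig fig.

I_base ≈ 6.895 × 10⁸ mm⁴

The section: 170 × 230, A = 39 100 mm², y = 115 mm, Ī = 172 365 833 mm⁴.
Transfer it to the bottom edge using Ī + A·d² with d = y − 0:
  the section: d = 115 mm → contributes +689 463 333 mm⁴
Total I = 689 463 333 mm⁴.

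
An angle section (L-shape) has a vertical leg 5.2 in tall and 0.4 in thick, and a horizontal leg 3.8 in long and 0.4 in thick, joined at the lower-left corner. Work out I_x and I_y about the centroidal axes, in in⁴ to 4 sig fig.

I_x ≈ 9.442 in⁴, I_y ≈ 4.306 in⁴

Break the section into simple shapes (no overlaps), measuring from the bottom-left corner of the bounding box.
Vertical leg: 0.4 × 5.2, A = 2.08 in², y = 2.6 in, Ī = 4.68693 in⁴.
Horizontal leg (remainder): 3.4 × 0.4, A = 1.36 in², y = 0.2 in, Ī = 0.0181333 in⁴.
Centroid: ȳ = ΣA·y / ΣA = 1.65116 in.
Transfer each piece to the centroidal x-axis using Ī + A·d² with d = y − 1.65116:
  vertical leg: d = 0.948837 in → contributes +6.55954 in⁴
  horizontal leg (remainder): d = -1.45116 in → contributes +2.88212 in⁴
Total I = 9.44166 in⁴.
For the y-axis: x̄ = 0.951163 in.
Repeating about the centroidal y-axis gives I_y = 4.30646 in⁴.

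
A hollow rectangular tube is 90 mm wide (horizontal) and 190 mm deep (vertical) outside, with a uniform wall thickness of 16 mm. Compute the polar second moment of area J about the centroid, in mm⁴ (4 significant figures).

J ≈ 4.135 × 10⁷ mm⁴

Decompose the section into non-overlapping parts with the origin at the bottom-left of its bounding rectangle.
Outer rectangle: 90 × 190, A = 17 100 mm², y = 95 mm, Ī = 51 442 500 mm⁴.
Inner void (subtracted): 58 × 158, A = 9 164 mm², y = 95 mm, Ī = 19 064 175 mm⁴.
By symmetry the centroid is at mid-height, ȳ = 95 mm.
All pieces are centred on the centroidal x-axis, so I = ΣĪ (holes subtracted) = 32 378 325 mm⁴.
Repeating about the centroidal y-axis gives I_y = 8 973 525 mm⁴.
Polar second moment: J = I_x + I_y = 41 351 851 mm⁴.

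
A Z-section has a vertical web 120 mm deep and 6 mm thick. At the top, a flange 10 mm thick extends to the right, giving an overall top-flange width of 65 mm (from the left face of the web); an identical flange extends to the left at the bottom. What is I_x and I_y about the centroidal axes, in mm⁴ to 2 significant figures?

Break the section into simple shapes (no overlaps), measuring from the bottom-left corner of the bounding box.
Web: 6 × 120, A = 720 mm², y = 60 mm, Ī = 864 000 mm⁴.
Top flange (beyond web): 59 × 10, A = 590 mm², y = 115 mm, Ī = 4 917 mm⁴.
Bottom flange (beyond web): 59 × 10, A = 590 mm², y = 5 mm, Ī = 4 917 mm⁴.
Centroid: ȳ = ΣA·y / ΣA = 60 mm.
Transfer each piece to the centroidal x-axis using Ī + A·d² with d = y − 60:
  web: d = 0 mm → contributes +864 000 mm⁴
  top flange (beyond web): d = 55 mm → contributes +1 789 667 mm⁴
  bottom flange (beyond web): d = -55 mm → contributes +1 789 667 mm⁴
Total I = 4 443 333 mm⁴.
For the y-axis: x̄ = 62 mm.
Repeating about the centroidal y-axis gives I_y = 1 590 833 mm⁴.

I_x ≈ 4.4 × 10⁶ mm⁴, I_y ≈ 1.6 × 10⁶ mm⁴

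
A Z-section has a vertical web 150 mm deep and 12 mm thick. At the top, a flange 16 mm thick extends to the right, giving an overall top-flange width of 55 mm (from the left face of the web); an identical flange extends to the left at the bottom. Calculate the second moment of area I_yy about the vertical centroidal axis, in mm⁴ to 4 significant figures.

Break the section into simple shapes (no overlaps), measuring from the bottom-left corner of the bounding box.
Web: 12 × 150, A = 1 800 mm², x = 49 mm, Ī = 21 600 mm⁴.
Top flange (beyond web): 43 × 16, A = 688 mm², x = 76.5 mm, Ī = 106 009 mm⁴.
Bottom flange (beyond web): 43 × 16, A = 688 mm², x = 21.5 mm, Ī = 106 009 mm⁴.
Centroid: x̄ = ΣA·x / ΣA = 49 mm.
Transfer each piece to the vertical centroidal axis using Ī + A·d² with d = x − 49:
  web: d = 0 mm → contributes +21 600 mm⁴
  top flange (beyond web): d = 27.5 mm → contributes +626 309 mm⁴
  bottom flange (beyond web): d = -27.5 mm → contributes +626 309 mm⁴
Total I = 1 274 219 mm⁴.

I_yy ≈ 1.274 × 10⁶ mm⁴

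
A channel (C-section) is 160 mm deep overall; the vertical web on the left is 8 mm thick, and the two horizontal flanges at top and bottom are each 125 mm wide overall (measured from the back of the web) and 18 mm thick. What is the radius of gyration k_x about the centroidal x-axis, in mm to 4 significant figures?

k_x ≈ 66.21 mm

Decompose the section into non-overlapping parts with the origin at the bottom-left of its bounding rectangle.
Web: 8 × 160, A = 1 280 mm², y = 80 mm, Ī = 2 730 667 mm⁴.
Top flange (beyond web): 117 × 18, A = 2 106 mm², y = 151 mm, Ī = 56 862 mm⁴.
Bottom flange (beyond web): 117 × 18, A = 2 106 mm², y = 9 mm, Ī = 56 862 mm⁴.
By symmetry the centroid is at mid-height, ȳ = 80 mm.
Transfer each piece to the centroidal x-axis using Ī + A·d² with d = y − 80:
  web: d = 0 mm → contributes +2 730 667 mm⁴
  top flange (beyond web): d = 71 mm → contributes +10 673 208 mm⁴
  bottom flange (beyond web): d = -71 mm → contributes +10 673 208 mm⁴
Total I = 24 077 083 mm⁴.
Radius of gyration: k = √(I/A) = √(24 077 083 / 5 492) = 66.212 mm.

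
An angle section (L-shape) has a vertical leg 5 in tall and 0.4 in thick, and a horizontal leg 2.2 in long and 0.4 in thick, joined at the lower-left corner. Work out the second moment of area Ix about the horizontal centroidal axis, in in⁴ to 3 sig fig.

Treat the section as a set of non-overlapping primitives; coordinates are from the bounding-box lower-left.
Vertical leg: 0.4 × 5, A = 2 in², y = 2.5 in, Ī = 4.1667 in⁴.
Horizontal leg (remainder): 1.8 × 0.4, A = 0.72 in², y = 0.2 in, Ī = 0.0096 in⁴.
Centroid: ȳ = ΣA·y / ΣA = 1.8912 in.
Transfer each piece to the horizontal centroidal axis using Ī + A·d² with d = y − 1.8912:
  vertical leg: d = 0.60882 in → contributes +4.908 in⁴
  horizontal leg (remainder): d = -1.6912 in → contributes +2.0689 in⁴
Total I = 6.9769 in⁴.

Ix ≈ 6.98 in⁴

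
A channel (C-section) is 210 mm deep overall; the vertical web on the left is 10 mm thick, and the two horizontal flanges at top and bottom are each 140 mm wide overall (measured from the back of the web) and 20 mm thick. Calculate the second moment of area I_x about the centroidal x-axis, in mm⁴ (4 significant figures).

I_x ≈ 5.482 × 10⁷ mm⁴

Decompose the section into non-overlapping parts with the origin at the bottom-left of its bounding rectangle.
Web: 10 × 210, A = 2 100 mm², y = 105 mm, Ī = 7 717 500 mm⁴.
Top flange (beyond web): 130 × 20, A = 2 600 mm², y = 200 mm, Ī = 86666.7 mm⁴.
Bottom flange (beyond web): 130 × 20, A = 2 600 mm², y = 10 mm, Ī = 86666.7 mm⁴.
By symmetry the centroid is at mid-height, ȳ = 105 mm.
Transfer each piece to the centroidal x-axis using Ī + A·d² with d = y − 105:
  web: d = 0 mm → contributes +7 717 500 mm⁴
  top flange (beyond web): d = 95 mm → contributes +23 551 667 mm⁴
  bottom flange (beyond web): d = -95 mm → contributes +23 551 667 mm⁴
Total I = 54 820 833 mm⁴.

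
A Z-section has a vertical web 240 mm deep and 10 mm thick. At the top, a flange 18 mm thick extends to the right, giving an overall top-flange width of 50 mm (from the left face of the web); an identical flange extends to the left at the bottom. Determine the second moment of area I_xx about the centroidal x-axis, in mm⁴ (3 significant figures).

I_xx ≈ 2.93 × 10⁷ mm⁴

Decompose the section into non-overlapping parts with the origin at the bottom-left of its bounding rectangle.
Web: 10 × 240, A = 2 400 mm², y = 120 mm, Ī = 11 520 000 mm⁴.
Top flange (beyond web): 40 × 18, A = 720 mm², y = 231 mm, Ī = 19 440 mm⁴.
Bottom flange (beyond web): 40 × 18, A = 720 mm², y = 9 mm, Ī = 19 440 mm⁴.
Centroid: ȳ = ΣA·y / ΣA = 120 mm.
Transfer each piece to the centroidal x-axis using Ī + A·d² with d = y − 120:
  web: d = 0 mm → contributes +11 520 000 mm⁴
  top flange (beyond web): d = 111 mm → contributes +8 890 560 mm⁴
  bottom flange (beyond web): d = -111 mm → contributes +8 890 560 mm⁴
Total I = 29 301 120 mm⁴.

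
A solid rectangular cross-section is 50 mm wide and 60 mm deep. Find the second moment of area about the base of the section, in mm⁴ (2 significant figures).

The section: 50 × 60, A = 3 000 mm², y = 30 mm, Ī = 900 000 mm⁴.
Transfer it to the base of the section using Ī + A·d² with d = y − 0:
  the section: d = 30 mm → contributes +3 600 000 mm⁴
Total I = 3 600 000 mm⁴.

I_base ≈ 3.6 × 10⁶ mm⁴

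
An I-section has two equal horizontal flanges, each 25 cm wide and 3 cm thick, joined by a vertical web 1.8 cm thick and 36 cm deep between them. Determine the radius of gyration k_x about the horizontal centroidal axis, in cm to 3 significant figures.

k_x ≈ 17.3 cm

Decompose the section into non-overlapping parts with the origin at the bottom-left of its bounding rectangle.
Bottom flange: 25 × 3, A = 75 cm², y = 1.5 cm, Ī = 56.25 cm⁴.
Web: 1.8 × 36, A = 64.8 cm², y = 21 cm, Ī = 6998.4 cm⁴.
Top flange: 25 × 3, A = 75 cm², y = 40.5 cm, Ī = 56.25 cm⁴.
By symmetry the centroid is at mid-height, ȳ = 21 cm.
Transfer each piece to the horizontal centroidal axis using Ī + A·d² with d = y − 21:
  bottom flange: d = -19.5 cm → contributes +28 575 cm⁴
  web: d = 0 cm → contributes +6998.4 cm⁴
  top flange: d = 19.5 cm → contributes +28 575 cm⁴
Total I = 64 148 cm⁴.
Radius of gyration: k = √(I/A) = √(64 148 / 214.8) = 17.281 cm.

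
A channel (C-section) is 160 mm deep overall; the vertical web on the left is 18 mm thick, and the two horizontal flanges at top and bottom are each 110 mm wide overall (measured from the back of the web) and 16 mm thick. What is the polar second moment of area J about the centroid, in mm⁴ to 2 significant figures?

J ≈ 2.8 × 10⁷ mm⁴

Split into non-overlapping primitives; take the origin at the lower-left of the bounding box.
Web: 18 × 160, A = 2 880 mm², y = 80 mm, Ī = 6 144 000 mm⁴.
Top flange (beyond web): 92 × 16, A = 1 472 mm², y = 152 mm, Ī = 31 403 mm⁴.
Bottom flange (beyond web): 92 × 16, A = 1 472 mm², y = 8 mm, Ī = 31 403 mm⁴.
By symmetry the centroid is at mid-height, ȳ = 80 mm.
Transfer each piece to the centroidal x-axis using Ī + A·d² with d = y − 80:
  web: d = 0 mm → contributes +6 144 000 mm⁴
  top flange (beyond web): d = 72 mm → contributes +7 662 251 mm⁴
  bottom flange (beyond web): d = -72 mm → contributes +7 662 251 mm⁴
Total I = 21 468 501 mm⁴.
For the y-axis: x̄ = 36.8 mm.
Repeating about the centroidal y-axis gives I_y = 6 558 129 mm⁴.
Polar second moment: J = I_x + I_y = 28 026 631 mm⁴.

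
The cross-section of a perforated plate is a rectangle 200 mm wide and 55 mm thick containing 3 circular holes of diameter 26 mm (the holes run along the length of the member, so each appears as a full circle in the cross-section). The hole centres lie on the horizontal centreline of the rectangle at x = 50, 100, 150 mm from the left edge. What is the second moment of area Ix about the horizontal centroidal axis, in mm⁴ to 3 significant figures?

Ix ≈ 2.71 × 10⁶ mm⁴

Decompose the section into non-overlapping parts with the origin at the bottom-left of its bounding rectangle.
Plate: 200 × 55, A = 11 000 mm², y = 27.5 mm, Ī = 2 772 917 mm⁴.
Hole 1 (subtracted): ⌀26, A = 530.93 mm², y = 27.5 mm, Ī = 22 432 mm⁴.
Hole 2 (subtracted): ⌀26, A = 530.93 mm², y = 27.5 mm, Ī = 22 432 mm⁴.
Hole 3 (subtracted): ⌀26, A = 530.93 mm², y = 27.5 mm, Ī = 22 432 mm⁴.
By symmetry the centroid is at mid-height, ȳ = 27.5 mm.
All pieces are centred on the horizontal centroidal axis, so I = ΣĪ (holes subtracted) = 2 705 621 mm⁴.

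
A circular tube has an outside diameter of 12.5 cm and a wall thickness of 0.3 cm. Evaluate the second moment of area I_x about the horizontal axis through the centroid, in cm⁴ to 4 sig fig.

I_x ≈ 214.1 cm⁴

Decompose the section into non-overlapping parts with the origin at the bottom-left of its bounding rectangle.
Outer circle: ⌀12.5, A = 122.718 cm², y = 6.25 cm, Ī = 1198.42 cm⁴.
Bore (subtracted): ⌀11.9, A = 111.22 cm², y = 6.25 cm, Ī = 984.369 cm⁴.
By symmetry the centroid is at mid-height, ȳ = 6.25 cm.
All pieces are centred on the horizontal axis through the centroid, so I = ΣĪ (holes subtracted) = 214.054 cm⁴.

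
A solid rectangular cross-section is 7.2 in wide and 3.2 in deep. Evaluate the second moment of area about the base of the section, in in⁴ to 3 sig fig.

I_base ≈ 78.6 in⁴

The section: 7.2 × 3.2, A = 23.04 in², y = 1.6 in, Ī = 19.661 in⁴.
Transfer it to a horizontal axis along the bottom face using Ī + A·d² with d = y − 0:
  the section: d = 1.6 in → contributes +78.643 in⁴
Total I = 78.643 in⁴.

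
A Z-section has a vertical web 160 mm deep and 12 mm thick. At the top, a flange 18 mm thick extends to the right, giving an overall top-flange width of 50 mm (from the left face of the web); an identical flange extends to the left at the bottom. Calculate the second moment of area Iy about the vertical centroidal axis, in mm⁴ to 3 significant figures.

Break the section into simple shapes (no overlaps), measuring from the bottom-left corner of the bounding box.
Web: 12 × 160, A = 1 920 mm², x = 44 mm, Ī = 23 040 mm⁴.
Top flange (beyond web): 38 × 18, A = 684 mm², x = 69 mm, Ī = 82 308 mm⁴.
Bottom flange (beyond web): 38 × 18, A = 684 mm², x = 19 mm, Ī = 82 308 mm⁴.
Centroid: x̄ = ΣA·x / ΣA = 44 mm.
Transfer each piece to the vertical centroidal axis using Ī + A·d² with d = x − 44:
  web: d = 0 mm → contributes +23 040 mm⁴
  top flange (beyond web): d = 25 mm → contributes +509 808 mm⁴
  bottom flange (beyond web): d = -25 mm → contributes +509 808 mm⁴
Total I = 1 042 656 mm⁴.

Iy ≈ 1.04 × 10⁶ mm⁴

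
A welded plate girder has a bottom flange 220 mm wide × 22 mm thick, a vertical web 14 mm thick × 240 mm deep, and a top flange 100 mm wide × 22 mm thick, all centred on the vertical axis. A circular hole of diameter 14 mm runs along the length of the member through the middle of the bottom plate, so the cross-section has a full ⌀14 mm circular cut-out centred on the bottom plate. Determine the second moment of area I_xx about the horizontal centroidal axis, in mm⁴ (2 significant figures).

Break the section into simple shapes (no overlaps), measuring from the bottom-left corner of the bounding box.
Bottom plate: 220 × 22, A = 4 840 mm², y = 11 mm, Ī = 195 213 mm⁴.
Web plate: 14 × 240, A = 3 360 mm², y = 142 mm, Ī = 16 128 000 mm⁴.
Top plate: 100 × 22, A = 2 200 mm², y = 273 mm, Ī = 88 733 mm⁴.
Hole (subtracted): ⌀14, A = 153.9 mm², y = 11 mm, Ī = 1 886 mm⁴.
Centroid: ȳ = ΣA·y / ΣA = 110.2 mm.
Transfer each piece to the horizontal centroidal axis using Ī + A·d² with d = y − 110.2:
  bottom plate: d = -99.21 mm → contributes +47 838 031 mm⁴
  web plate: d = 31.79 mm → contributes +19 522 625 mm⁴
  top plate: d = 162.8 mm → contributes +58 386 649 mm⁴
  hole: d = -99.21 mm → contributes −1 517 184 mm⁴
Total I = 124 230 122 mm⁴.

I_xx ≈ 1.2 × 10⁸ mm⁴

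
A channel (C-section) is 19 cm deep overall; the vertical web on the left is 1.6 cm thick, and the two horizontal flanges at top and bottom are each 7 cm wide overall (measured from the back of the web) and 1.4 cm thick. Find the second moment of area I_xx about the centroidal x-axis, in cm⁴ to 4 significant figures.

I_xx ≈ 2088 cm⁴

Split into non-overlapping primitives; take the origin at the lower-left of the bounding box.
Web: 1.6 × 19, A = 30.4 cm², y = 9.5 cm, Ī = 914.533 cm⁴.
Top flange (beyond web): 5.4 × 1.4, A = 7.56 cm², y = 18.3 cm, Ī = 1.2348 cm⁴.
Bottom flange (beyond web): 5.4 × 1.4, A = 7.56 cm², y = 0.7 cm, Ī = 1.2348 cm⁴.
By symmetry the centroid is at mid-height, ȳ = 9.5 cm.
Transfer each piece to the centroidal x-axis using Ī + A·d² with d = y − 9.5:
  web: d = 0 cm → contributes +914.533 cm⁴
  top flange (beyond web): d = 8.8 cm → contributes +586.681 cm⁴
  bottom flange (beyond web): d = -8.8 cm → contributes +586.681 cm⁴
Total I = 2087.9 cm⁴.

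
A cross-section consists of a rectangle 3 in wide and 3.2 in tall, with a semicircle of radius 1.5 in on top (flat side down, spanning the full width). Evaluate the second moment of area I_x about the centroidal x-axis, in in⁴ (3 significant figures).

Decompose the section into non-overlapping parts with the origin at the bottom-left of its bounding rectangle.
Rectangular body: 3 × 3.2, A = 9.6 in², y = 1.6 in, Ī = 8.192 in⁴.
Semicircular cap: semicircle r = 1.5, A = 3.5343 in², y = 3.8366 in, Ī = 0.55564 in⁴.
Centroid: ȳ = ΣA·y / ΣA = 2.2018 in.
Transfer each piece to the centroidal x-axis using Ī + A·d² with d = y − 2.2018:
  rectangular body: d = -0.60185 in → contributes +11.669 in⁴
  semicircular cap: d = 1.6348 in → contributes +10.001 in⁴
Total I = 21.67 in⁴.

I_x ≈ 21.7 in⁴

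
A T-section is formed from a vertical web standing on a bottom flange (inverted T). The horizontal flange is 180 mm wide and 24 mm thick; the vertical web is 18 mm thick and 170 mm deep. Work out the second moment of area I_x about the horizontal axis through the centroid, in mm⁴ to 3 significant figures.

I_x ≈ 2.44 × 10⁷ mm⁴

Treat the section as a set of non-overlapping primitives; coordinates are from the bounding-box lower-left.
Flange: 180 × 24, A = 4 320 mm², y = 12 mm, Ī = 207 360 mm⁴.
Web: 18 × 170, A = 3 060 mm², y = 109 mm, Ī = 7 369 500 mm⁴.
Centroid: ȳ = ΣA·y / ΣA = 52.22 mm.
Transfer each piece to the horizontal axis through the centroid using Ī + A·d² with d = y − 52.22:
  flange: d = -40.22 mm → contributes +7 195 432 mm⁴
  web: d = 56.78 mm → contributes +17 235 013 mm⁴
Total I = 24 430 444 mm⁴.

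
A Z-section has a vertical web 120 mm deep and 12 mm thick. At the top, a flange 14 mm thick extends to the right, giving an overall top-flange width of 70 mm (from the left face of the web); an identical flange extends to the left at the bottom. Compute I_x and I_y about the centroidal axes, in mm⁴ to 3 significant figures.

Break the section into simple shapes (no overlaps), measuring from the bottom-left corner of the bounding box.
Web: 12 × 120, A = 1 440 mm², y = 60 mm, Ī = 1 728 000 mm⁴.
Top flange (beyond web): 58 × 14, A = 812 mm², y = 113 mm, Ī = 13 263 mm⁴.
Bottom flange (beyond web): 58 × 14, A = 812 mm², y = 7 mm, Ī = 13 263 mm⁴.
Centroid: ȳ = ΣA·y / ΣA = 60 mm.
Transfer each piece to the centroidal x-axis using Ī + A·d² with d = y − 60:
  web: d = 0 mm → contributes +1 728 000 mm⁴
  top flange (beyond web): d = 53 mm → contributes +2 294 171 mm⁴
  bottom flange (beyond web): d = -53 mm → contributes +2 294 171 mm⁴
Total I = 6 316 341 mm⁴.
For the y-axis: x̄ = 64 mm.
Repeating about the centroidal y-axis gives I_y = 2 461 941 mm⁴.

I_x ≈ 6.32 × 10⁶ mm⁴, I_y ≈ 2.46 × 10⁶ mm⁴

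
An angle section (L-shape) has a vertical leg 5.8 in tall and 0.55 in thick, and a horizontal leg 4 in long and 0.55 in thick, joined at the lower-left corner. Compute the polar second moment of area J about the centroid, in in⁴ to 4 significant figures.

J ≈ 23.91 in⁴

Break the section into simple shapes (no overlaps), measuring from the bottom-left corner of the bounding box.
Vertical leg: 0.55 × 5.8, A = 3.19 in², y = 2.9 in, Ī = 8.94263 in⁴.
Horizontal leg (remainder): 3.45 × 0.55, A = 1.8975 in², y = 0.275 in, Ī = 0.0478328 in⁴.
Centroid: ȳ = ΣA·y / ΣA = 1.92095 in.
Transfer each piece to the centroidal x-axis using Ī + A·d² with d = y − 1.92095:
  vertical leg: d = 0.979054 in → contributes +12.0004 in⁴
  horizontal leg (remainder): d = -1.64595 in → contributes +5.18842 in⁴
Total I = 17.1888 in⁴.
For the y-axis: x̄ = 1.02095 in.
Repeating about the centroidal y-axis gives I_y = 6.72163 in⁴.
Polar second moment: J = I_x + I_y = 23.9105 in⁴.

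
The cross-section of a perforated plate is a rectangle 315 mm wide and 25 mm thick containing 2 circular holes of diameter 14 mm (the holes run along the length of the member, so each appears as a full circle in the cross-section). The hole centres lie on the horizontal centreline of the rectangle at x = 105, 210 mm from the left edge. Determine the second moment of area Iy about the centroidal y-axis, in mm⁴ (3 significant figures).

Split into non-overlapping primitives; take the origin at the lower-left of the bounding box.
Plate: 315 × 25, A = 7 875 mm², x = 157.5 mm, Ī = 65 116 406 mm⁴.
Hole 1 (subtracted): ⌀14, A = 153.94 mm², x = 105 mm, Ī = 1885.7 mm⁴.
Hole 2 (subtracted): ⌀14, A = 153.94 mm², x = 210 mm, Ī = 1885.7 mm⁴.
By symmetry the centroid is at mid-width, x̄ = 157.5 mm.
Transfer each piece to the centroidal y-axis using Ī + A·d² with d = x − 157.5:
  plate: d = 0 mm → contributes +65 116 406 mm⁴
  hole 1: d = -52.5 mm → contributes −426 177 mm⁴
  hole 2: d = 52.5 mm → contributes −426 177 mm⁴
Total I = 64 264 051 mm⁴.

Iy ≈ 6.43 × 10⁷ mm⁴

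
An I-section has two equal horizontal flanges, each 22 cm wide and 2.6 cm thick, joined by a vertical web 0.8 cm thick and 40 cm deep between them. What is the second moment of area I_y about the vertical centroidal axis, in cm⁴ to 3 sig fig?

Decompose the section into non-overlapping parts with the origin at the bottom-left of its bounding rectangle.
Bottom flange: 22 × 2.6, A = 57.2 cm², x = 11 cm, Ī = 2307.1 cm⁴.
Web: 0.8 × 40, A = 32 cm², x = 11 cm, Ī = 1.7067 cm⁴.
Top flange: 22 × 2.6, A = 57.2 cm², x = 11 cm, Ī = 2307.1 cm⁴.
By symmetry the centroid is at mid-width, x̄ = 11 cm.
All pieces are centred on the vertical centroidal axis, so I = ΣĪ = 4615.8 cm⁴.

I_y ≈ 4620 cm⁴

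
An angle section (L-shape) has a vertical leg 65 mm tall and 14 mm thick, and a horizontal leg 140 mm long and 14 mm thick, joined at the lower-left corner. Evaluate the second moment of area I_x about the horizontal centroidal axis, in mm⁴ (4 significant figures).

Split into non-overlapping primitives; take the origin at the lower-left of the bounding box.
Vertical leg: 14 × 65, A = 910 mm², y = 32.5 mm, Ī = 320 396 mm⁴.
Horizontal leg (remainder): 126 × 14, A = 1 764 mm², y = 7 mm, Ī = 28 812 mm⁴.
Centroid: ȳ = ΣA·y / ΣA = 15.678 mm.
Transfer each piece to the horizontal centroidal axis using Ī + A·d² with d = y − 15.678:
  vertical leg: d = 16.822 mm → contributes +577 907 mm⁴
  horizontal leg (remainder): d = -8.67801 mm → contributes +161 655 mm⁴
Total I = 739 562 mm⁴.

I_x ≈ 7.396 × 10⁵ mm⁴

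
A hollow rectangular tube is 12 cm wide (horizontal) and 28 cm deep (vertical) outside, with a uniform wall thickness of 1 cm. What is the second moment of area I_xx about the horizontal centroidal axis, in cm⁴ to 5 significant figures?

Treat the section as a set of non-overlapping primitives; coordinates are from the bounding-box lower-left.
Outer rectangle: 12 × 28, A = 336 cm², y = 14 cm, Ī = 21 952 cm⁴.
Inner void (subtracted): 10 × 26, A = 260 cm², y = 14 cm, Ī = 14646.67 cm⁴.
By symmetry the centroid is at mid-height, ȳ = 14 cm.
All pieces are centred on the horizontal centroidal axis, so I = ΣĪ (holes subtracted) = 7305.333 cm⁴.

I_xx ≈ 7305.3 cm⁴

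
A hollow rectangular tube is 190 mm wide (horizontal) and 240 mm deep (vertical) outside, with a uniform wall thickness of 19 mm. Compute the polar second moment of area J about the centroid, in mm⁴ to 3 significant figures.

J ≈ 1.93 × 10⁸ mm⁴

Split into non-overlapping primitives; take the origin at the lower-left of the bounding box.
Outer rectangle: 190 × 240, A = 45 600 mm², y = 120 mm, Ī = 218 880 000 mm⁴.
Inner void (subtracted): 152 × 202, A = 30 704 mm², y = 120 mm, Ī = 104 403 835 mm⁴.
By symmetry the centroid is at mid-height, ȳ = 120 mm.
All pieces are centred on the centroidal x-axis, so I = ΣĪ (holes subtracted) = 114 476 165 mm⁴.
Repeating about the centroidal y-axis gives I_y = 78 064 565 mm⁴.
Polar second moment: J = I_x + I_y = 192 540 731 mm⁴.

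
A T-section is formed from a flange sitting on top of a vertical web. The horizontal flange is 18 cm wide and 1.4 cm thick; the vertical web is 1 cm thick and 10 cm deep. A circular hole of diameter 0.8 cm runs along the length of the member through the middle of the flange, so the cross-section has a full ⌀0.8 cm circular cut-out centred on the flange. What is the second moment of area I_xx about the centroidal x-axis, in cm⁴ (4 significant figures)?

I_xx ≈ 318.7 cm⁴

Treat the section as a set of non-overlapping primitives; coordinates are from the bounding-box lower-left.
Flange: 18 × 1.4, A = 25.2 cm², y = 10.7 cm, Ī = 4.116 cm⁴.
Web: 1 × 10, A = 10 cm², y = 5 cm, Ī = 83.3333 cm⁴.
Hole (subtracted): ⌀0.8, A = 0.502655 cm², y = 10.7 cm, Ī = 0.0201062 cm⁴.
Centroid: ȳ = ΣA·y / ΣA = 9.05722 cm.
Transfer each piece to the centroidal x-axis using Ī + A·d² with d = y − 9.05722:
  flange: d = 1.64278 cm → contributes +72.1236 cm⁴
  web: d = -4.05722 cm → contributes +247.944 cm⁴
  hole: d = 1.64278 cm → contributes −1.37663 cm⁴
Total I = 318.691 cm⁴.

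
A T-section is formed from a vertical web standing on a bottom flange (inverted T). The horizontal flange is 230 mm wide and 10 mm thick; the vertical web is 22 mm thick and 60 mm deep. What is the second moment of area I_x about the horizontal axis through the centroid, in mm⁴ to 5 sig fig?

I_x ≈ 1.4425 × 10⁶ mm⁴

Decompose the section into non-overlapping parts with the origin at the bottom-left of its bounding rectangle.
Flange: 230 × 10, A = 2 300 mm², y = 5 mm, Ī = 19166.67 mm⁴.
Web: 22 × 60, A = 1 320 mm², y = 40 mm, Ī = 396 000 mm⁴.
Centroid: ȳ = ΣA·y / ΣA = 17.76243 mm.
Transfer each piece to the horizontal axis through the centroid using Ī + A·d² with d = y − 17.76243:
  flange: d = -12.76243 mm → contributes +393789.8 mm⁴
  web: d = 22.23757 mm → contributes +1 048 753 mm⁴
Total I = 1 442 542 mm⁴.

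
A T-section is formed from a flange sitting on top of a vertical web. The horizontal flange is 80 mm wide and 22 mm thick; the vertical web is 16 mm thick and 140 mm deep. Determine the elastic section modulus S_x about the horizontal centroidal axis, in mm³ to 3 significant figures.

S_x ≈ 9.65 × 10⁴ mm³

Treat the section as a set of non-overlapping primitives; coordinates are from the bounding-box lower-left.
Flange: 80 × 22, A = 1 760 mm², y = 151 mm, Ī = 70 987 mm⁴.
Web: 16 × 140, A = 2 240 mm², y = 70 mm, Ī = 3 658 667 mm⁴.
Centroid: ȳ = ΣA·y / ΣA = 105.64 mm.
Transfer each piece to the horizontal centroidal axis using Ī + A·d² with d = y − 105.64:
  flange: d = 45.36 mm → contributes +3 692 239 mm⁴
  web: d = -35.64 mm → contributes +6 503 936 mm⁴
Total I = 10 196 175 mm⁴.
Extreme fibre distance c = 105.64 mm; S = I/c = 96 518 mm³.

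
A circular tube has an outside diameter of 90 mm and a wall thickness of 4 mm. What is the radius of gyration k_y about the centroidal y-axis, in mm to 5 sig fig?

k_y ≈ 30.438 mm

Split into non-overlapping primitives; take the origin at the lower-left of the bounding box.
Outer circle: ⌀90, A = 6361.725 mm², x = 45 mm, Ī = 3 220 623 mm⁴.
Bore (subtracted): ⌀82, A = 5281.017 mm², x = 45 mm, Ī = 2 219 347 mm⁴.
By symmetry the centroid is at mid-width, x̄ = 45 mm.
All pieces are centred on the centroidal y-axis, so I = ΣĪ (holes subtracted) = 1 001 276 mm⁴.
Radius of gyration: k = √(I/A) = √(1 001 276 / 1080.708) = 30.43846 mm.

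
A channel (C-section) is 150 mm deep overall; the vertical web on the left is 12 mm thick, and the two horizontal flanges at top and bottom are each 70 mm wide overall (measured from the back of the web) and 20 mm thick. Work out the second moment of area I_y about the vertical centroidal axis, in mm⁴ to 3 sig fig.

Break the section into simple shapes (no overlaps), measuring from the bottom-left corner of the bounding box.
Web: 12 × 150, A = 1 800 mm², x = 6 mm, Ī = 21 600 mm⁴.
Top flange (beyond web): 58 × 20, A = 1 160 mm², x = 41 mm, Ī = 325 187 mm⁴.
Bottom flange (beyond web): 58 × 20, A = 1 160 mm², x = 41 mm, Ī = 325 187 mm⁴.
Centroid: x̄ = ΣA·x / ΣA = 25.709 mm.
Transfer each piece to the vertical centroidal axis using Ī + A·d² with d = x − 25.709:
  web: d = -19.709 mm → contributes +720 782 mm⁴
  top flange (beyond web): d = 15.291 mm → contributes +596 421 mm⁴
  bottom flange (beyond web): d = 15.291 mm → contributes +596 421 mm⁴
Total I = 1 913 624 mm⁴.

I_y ≈ 1.91 × 10⁶ mm⁴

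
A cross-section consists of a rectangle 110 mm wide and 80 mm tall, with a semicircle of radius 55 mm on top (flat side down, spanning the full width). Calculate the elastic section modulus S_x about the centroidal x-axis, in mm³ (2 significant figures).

S_x ≈ 2.5 × 10⁵ mm³

Decompose the section into non-overlapping parts with the origin at the bottom-left of its bounding rectangle.
Rectangular body: 110 × 80, A = 8 800 mm², y = 40 mm, Ī = 4 693 333 mm⁴.
Semicircular cap: semicircle r = 55, A = 4 752 mm², y = 103.3 mm, Ī = 1 004 345 mm⁴.
Centroid: ȳ = ΣA·y / ΣA = 62.21 mm.
Transfer each piece to the centroidal x-axis using Ī + A·d² with d = y − 62.21:
  rectangular body: d = -22.21 mm → contributes +9 034 253 mm⁴
  semicircular cap: d = 41.13 mm → contributes +9 043 662 mm⁴
Total I = 18 077 915 mm⁴.
Extreme fibre distance c = 72.79 mm; S = I/c = 248 357 mm³.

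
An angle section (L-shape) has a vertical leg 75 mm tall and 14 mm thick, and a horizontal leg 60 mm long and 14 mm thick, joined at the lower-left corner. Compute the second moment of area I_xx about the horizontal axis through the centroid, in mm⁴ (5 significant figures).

I_xx ≈ 8.7404 × 10⁵ mm⁴

Decompose the section into non-overlapping parts with the origin at the bottom-left of its bounding rectangle.
Vertical leg: 14 × 75, A = 1 050 mm², y = 37.5 mm, Ī = 492187.5 mm⁴.
Horizontal leg (remainder): 46 × 14, A = 644 mm², y = 7 mm, Ī = 10518.67 mm⁴.
Centroid: ȳ = ΣA·y / ΣA = 25.90496 mm.
Transfer each piece to the horizontal axis through the centroid using Ī + A·d² with d = y − 25.90496:
  vertical leg: d = 11.59504 mm → contributes +633354.7 mm⁴
  horizontal leg (remainder): d = -18.90496 mm → contributes +240682.6 mm⁴
Total I = 874037.4 mm⁴.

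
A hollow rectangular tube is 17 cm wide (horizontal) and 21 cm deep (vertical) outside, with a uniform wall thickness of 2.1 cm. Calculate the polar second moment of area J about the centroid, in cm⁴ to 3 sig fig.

J ≈ 1.37 × 10⁴ cm⁴

Treat the section as a set of non-overlapping primitives; coordinates are from the bounding-box lower-left.
Outer rectangle: 17 × 21, A = 357 cm², y = 10.5 cm, Ī = 13 120 cm⁴.
Inner void (subtracted): 12.8 × 16.8, A = 215.04 cm², y = 10.5 cm, Ī = 5057.7 cm⁴.
By symmetry the centroid is at mid-height, ȳ = 10.5 cm.
All pieces are centred on the centroidal x-axis, so I = ΣĪ (holes subtracted) = 8 062 cm⁴.
Repeating about the centroidal y-axis gives I_y = 5661.7 cm⁴.
Polar second moment: J = I_x + I_y = 13 724 cm⁴.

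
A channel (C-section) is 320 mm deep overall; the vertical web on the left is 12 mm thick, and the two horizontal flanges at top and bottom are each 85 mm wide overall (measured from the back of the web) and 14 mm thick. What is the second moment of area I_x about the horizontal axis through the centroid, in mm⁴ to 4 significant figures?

I_x ≈ 8.065 × 10⁷ mm⁴

Treat the section as a set of non-overlapping primitives; coordinates are from the bounding-box lower-left.
Web: 12 × 320, A = 3 840 mm², y = 160 mm, Ī = 32 768 000 mm⁴.
Top flange (beyond web): 73 × 14, A = 1 022 mm², y = 313 mm, Ī = 16692.7 mm⁴.
Bottom flange (beyond web): 73 × 14, A = 1 022 mm², y = 7 mm, Ī = 16692.7 mm⁴.
By symmetry the centroid is at mid-height, ȳ = 160 mm.
Transfer each piece to the horizontal axis through the centroid using Ī + A·d² with d = y − 160:
  web: d = 0 mm → contributes +32 768 000 mm⁴
  top flange (beyond web): d = 153 mm → contributes +23 940 691 mm⁴
  bottom flange (beyond web): d = -153 mm → contributes +23 940 691 mm⁴
Total I = 80 649 381 mm⁴.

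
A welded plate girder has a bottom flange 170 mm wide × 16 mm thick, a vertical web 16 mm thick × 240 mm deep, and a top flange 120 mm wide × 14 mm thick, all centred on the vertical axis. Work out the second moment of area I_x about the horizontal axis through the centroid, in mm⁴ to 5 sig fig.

I_x ≈ 8.7973 × 10⁷ mm⁴

Break the section into simple shapes (no overlaps), measuring from the bottom-left corner of the bounding box.
Bottom plate: 170 × 16, A = 2 720 mm², y = 8 mm, Ī = 58026.67 mm⁴.
Web plate: 16 × 240, A = 3 840 mm², y = 136 mm, Ī = 18 432 000 mm⁴.
Top plate: 120 × 14, A = 1 680 mm², y = 263 mm, Ī = 27 440 mm⁴.
Centroid: ȳ = ΣA·y / ΣA = 119.6408 mm.
Transfer each piece to the horizontal axis through the centroid using Ī + A·d² with d = y − 119.6408:
  bottom plate: d = -111.6408 mm → contributes +33 959 190 mm⁴
  web plate: d = 16.35922 mm → contributes +19 459 677 mm⁴
  top plate: d = 143.3592 mm → contributes +34 554 576 mm⁴
Total I = 87 973 443 mm⁴.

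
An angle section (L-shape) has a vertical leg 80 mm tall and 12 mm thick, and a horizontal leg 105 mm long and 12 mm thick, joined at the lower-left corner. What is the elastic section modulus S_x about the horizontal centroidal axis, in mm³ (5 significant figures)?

S_x ≈ 1.9252 × 10⁴ mm³

Break the section into simple shapes (no overlaps), measuring from the bottom-left corner of the bounding box.
Vertical leg: 12 × 80, A = 960 mm², y = 40 mm, Ī = 512 000 mm⁴.
Horizontal leg (remainder): 93 × 12, A = 1 116 mm², y = 6 mm, Ī = 13 392 mm⁴.
Centroid: ȳ = ΣA·y / ΣA = 21.72254 mm.
Transfer each piece to the horizontal centroidal axis using Ī + A·d² with d = y − 21.72254:
  vertical leg: d = 18.27746 mm → contributes +832702.8 mm⁴
  horizontal leg (remainder): d = -15.72254 mm → contributes +289265.4 mm⁴
Total I = 1 121 968 mm⁴.
Extreme fibre distance c = 58.27746 mm; S = I/c = 19252.18 mm³.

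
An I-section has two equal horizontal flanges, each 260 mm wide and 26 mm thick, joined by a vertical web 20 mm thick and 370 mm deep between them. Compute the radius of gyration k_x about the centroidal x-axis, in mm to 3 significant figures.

Break the section into simple shapes (no overlaps), measuring from the bottom-left corner of the bounding box.
Bottom flange: 260 × 26, A = 6 760 mm², y = 13 mm, Ī = 380 813 mm⁴.
Web: 20 × 370, A = 7 400 mm², y = 211 mm, Ī = 84 421 667 mm⁴.
Top flange: 260 × 26, A = 6 760 mm², y = 409 mm, Ī = 380 813 mm⁴.
By symmetry the centroid is at mid-height, ȳ = 211 mm.
Transfer each piece to the centroidal x-axis using Ī + A·d² with d = y − 211:
  bottom flange: d = -198 mm → contributes +265 399 853 mm⁴
  web: d = 0 mm → contributes +84 421 667 mm⁴
  top flange: d = 198 mm → contributes +265 399 853 mm⁴
Total I = 615 221 373 mm⁴.
Radius of gyration: k = √(I/A) = √(615 221 373 / 20 920) = 171.49 mm.

k_x ≈ 171 mm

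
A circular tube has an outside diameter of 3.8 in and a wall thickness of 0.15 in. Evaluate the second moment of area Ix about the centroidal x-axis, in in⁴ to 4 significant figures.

Decompose the section into non-overlapping parts with the origin at the bottom-left of its bounding rectangle.
Outer circle: ⌀3.8, A = 11.3411 in², y = 1.9 in, Ī = 10.2354 in⁴.
Bore (subtracted): ⌀3.5, A = 9.62113 in², y = 1.9 in, Ī = 7.36618 in⁴.
By symmetry the centroid is at mid-height, ȳ = 1.9 in.
All pieces are centred on the centroidal x-axis, so I = ΣĪ (holes subtracted) = 2.86921 in⁴.

Ix ≈ 2.869 in⁴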